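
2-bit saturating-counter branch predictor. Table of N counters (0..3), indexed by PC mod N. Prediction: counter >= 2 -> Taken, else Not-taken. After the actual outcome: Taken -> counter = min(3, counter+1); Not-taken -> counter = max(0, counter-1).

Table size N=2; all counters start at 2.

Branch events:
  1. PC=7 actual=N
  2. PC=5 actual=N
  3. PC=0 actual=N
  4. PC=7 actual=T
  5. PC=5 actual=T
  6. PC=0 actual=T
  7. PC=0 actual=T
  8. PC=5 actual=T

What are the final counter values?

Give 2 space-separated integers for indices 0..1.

Ev 1: PC=7 idx=1 pred=T actual=N -> ctr[1]=1
Ev 2: PC=5 idx=1 pred=N actual=N -> ctr[1]=0
Ev 3: PC=0 idx=0 pred=T actual=N -> ctr[0]=1
Ev 4: PC=7 idx=1 pred=N actual=T -> ctr[1]=1
Ev 5: PC=5 idx=1 pred=N actual=T -> ctr[1]=2
Ev 6: PC=0 idx=0 pred=N actual=T -> ctr[0]=2
Ev 7: PC=0 idx=0 pred=T actual=T -> ctr[0]=3
Ev 8: PC=5 idx=1 pred=T actual=T -> ctr[1]=3

Answer: 3 3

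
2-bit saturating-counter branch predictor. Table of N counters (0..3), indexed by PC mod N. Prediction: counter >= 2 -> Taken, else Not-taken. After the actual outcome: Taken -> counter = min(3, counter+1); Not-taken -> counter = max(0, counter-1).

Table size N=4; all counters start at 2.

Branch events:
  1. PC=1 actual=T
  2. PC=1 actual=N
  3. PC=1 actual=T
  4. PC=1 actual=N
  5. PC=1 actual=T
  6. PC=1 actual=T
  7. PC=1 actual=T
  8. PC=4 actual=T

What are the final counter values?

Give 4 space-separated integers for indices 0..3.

Answer: 3 3 2 2

Derivation:
Ev 1: PC=1 idx=1 pred=T actual=T -> ctr[1]=3
Ev 2: PC=1 idx=1 pred=T actual=N -> ctr[1]=2
Ev 3: PC=1 idx=1 pred=T actual=T -> ctr[1]=3
Ev 4: PC=1 idx=1 pred=T actual=N -> ctr[1]=2
Ev 5: PC=1 idx=1 pred=T actual=T -> ctr[1]=3
Ev 6: PC=1 idx=1 pred=T actual=T -> ctr[1]=3
Ev 7: PC=1 idx=1 pred=T actual=T -> ctr[1]=3
Ev 8: PC=4 idx=0 pred=T actual=T -> ctr[0]=3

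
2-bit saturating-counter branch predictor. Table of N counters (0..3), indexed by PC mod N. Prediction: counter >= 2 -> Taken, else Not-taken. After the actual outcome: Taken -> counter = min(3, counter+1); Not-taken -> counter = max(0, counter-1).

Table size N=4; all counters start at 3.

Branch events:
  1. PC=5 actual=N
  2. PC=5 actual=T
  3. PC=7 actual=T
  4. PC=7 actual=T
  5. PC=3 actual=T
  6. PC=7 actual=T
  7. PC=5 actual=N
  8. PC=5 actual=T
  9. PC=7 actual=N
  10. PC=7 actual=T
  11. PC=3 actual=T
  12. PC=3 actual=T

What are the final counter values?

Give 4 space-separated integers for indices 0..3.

Ev 1: PC=5 idx=1 pred=T actual=N -> ctr[1]=2
Ev 2: PC=5 idx=1 pred=T actual=T -> ctr[1]=3
Ev 3: PC=7 idx=3 pred=T actual=T -> ctr[3]=3
Ev 4: PC=7 idx=3 pred=T actual=T -> ctr[3]=3
Ev 5: PC=3 idx=3 pred=T actual=T -> ctr[3]=3
Ev 6: PC=7 idx=3 pred=T actual=T -> ctr[3]=3
Ev 7: PC=5 idx=1 pred=T actual=N -> ctr[1]=2
Ev 8: PC=5 idx=1 pred=T actual=T -> ctr[1]=3
Ev 9: PC=7 idx=3 pred=T actual=N -> ctr[3]=2
Ev 10: PC=7 idx=3 pred=T actual=T -> ctr[3]=3
Ev 11: PC=3 idx=3 pred=T actual=T -> ctr[3]=3
Ev 12: PC=3 idx=3 pred=T actual=T -> ctr[3]=3

Answer: 3 3 3 3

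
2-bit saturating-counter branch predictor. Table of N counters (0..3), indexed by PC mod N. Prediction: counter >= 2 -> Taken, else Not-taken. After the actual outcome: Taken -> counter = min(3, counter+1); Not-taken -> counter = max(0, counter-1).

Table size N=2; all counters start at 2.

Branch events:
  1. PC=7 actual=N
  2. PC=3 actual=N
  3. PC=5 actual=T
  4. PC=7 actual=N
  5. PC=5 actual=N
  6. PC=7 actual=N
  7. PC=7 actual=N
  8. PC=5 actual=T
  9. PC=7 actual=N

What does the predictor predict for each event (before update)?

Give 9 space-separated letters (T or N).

Ev 1: PC=7 idx=1 pred=T actual=N -> ctr[1]=1
Ev 2: PC=3 idx=1 pred=N actual=N -> ctr[1]=0
Ev 3: PC=5 idx=1 pred=N actual=T -> ctr[1]=1
Ev 4: PC=7 idx=1 pred=N actual=N -> ctr[1]=0
Ev 5: PC=5 idx=1 pred=N actual=N -> ctr[1]=0
Ev 6: PC=7 idx=1 pred=N actual=N -> ctr[1]=0
Ev 7: PC=7 idx=1 pred=N actual=N -> ctr[1]=0
Ev 8: PC=5 idx=1 pred=N actual=T -> ctr[1]=1
Ev 9: PC=7 idx=1 pred=N actual=N -> ctr[1]=0

Answer: T N N N N N N N N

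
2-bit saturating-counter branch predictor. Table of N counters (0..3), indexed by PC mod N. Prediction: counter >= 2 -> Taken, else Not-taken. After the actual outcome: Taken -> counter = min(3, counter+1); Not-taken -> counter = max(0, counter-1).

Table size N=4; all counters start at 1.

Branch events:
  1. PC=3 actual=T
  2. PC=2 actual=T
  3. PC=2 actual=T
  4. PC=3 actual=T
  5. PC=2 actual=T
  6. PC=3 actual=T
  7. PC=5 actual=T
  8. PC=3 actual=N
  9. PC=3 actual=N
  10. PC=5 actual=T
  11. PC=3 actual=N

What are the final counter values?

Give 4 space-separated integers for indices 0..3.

Answer: 1 3 3 0

Derivation:
Ev 1: PC=3 idx=3 pred=N actual=T -> ctr[3]=2
Ev 2: PC=2 idx=2 pred=N actual=T -> ctr[2]=2
Ev 3: PC=2 idx=2 pred=T actual=T -> ctr[2]=3
Ev 4: PC=3 idx=3 pred=T actual=T -> ctr[3]=3
Ev 5: PC=2 idx=2 pred=T actual=T -> ctr[2]=3
Ev 6: PC=3 idx=3 pred=T actual=T -> ctr[3]=3
Ev 7: PC=5 idx=1 pred=N actual=T -> ctr[1]=2
Ev 8: PC=3 idx=3 pred=T actual=N -> ctr[3]=2
Ev 9: PC=3 idx=3 pred=T actual=N -> ctr[3]=1
Ev 10: PC=5 idx=1 pred=T actual=T -> ctr[1]=3
Ev 11: PC=3 idx=3 pred=N actual=N -> ctr[3]=0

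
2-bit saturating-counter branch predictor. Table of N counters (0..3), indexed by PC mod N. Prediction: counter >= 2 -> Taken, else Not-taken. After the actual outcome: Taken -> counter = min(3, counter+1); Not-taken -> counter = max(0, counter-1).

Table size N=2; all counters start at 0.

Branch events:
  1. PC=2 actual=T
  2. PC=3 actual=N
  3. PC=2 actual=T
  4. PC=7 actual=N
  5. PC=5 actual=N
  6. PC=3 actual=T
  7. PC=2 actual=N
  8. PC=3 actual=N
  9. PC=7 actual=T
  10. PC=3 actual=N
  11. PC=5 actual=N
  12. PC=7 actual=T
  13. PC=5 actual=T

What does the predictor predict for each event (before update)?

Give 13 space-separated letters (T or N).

Answer: N N N N N N T N N N N N N

Derivation:
Ev 1: PC=2 idx=0 pred=N actual=T -> ctr[0]=1
Ev 2: PC=3 idx=1 pred=N actual=N -> ctr[1]=0
Ev 3: PC=2 idx=0 pred=N actual=T -> ctr[0]=2
Ev 4: PC=7 idx=1 pred=N actual=N -> ctr[1]=0
Ev 5: PC=5 idx=1 pred=N actual=N -> ctr[1]=0
Ev 6: PC=3 idx=1 pred=N actual=T -> ctr[1]=1
Ev 7: PC=2 idx=0 pred=T actual=N -> ctr[0]=1
Ev 8: PC=3 idx=1 pred=N actual=N -> ctr[1]=0
Ev 9: PC=7 idx=1 pred=N actual=T -> ctr[1]=1
Ev 10: PC=3 idx=1 pred=N actual=N -> ctr[1]=0
Ev 11: PC=5 idx=1 pred=N actual=N -> ctr[1]=0
Ev 12: PC=7 idx=1 pred=N actual=T -> ctr[1]=1
Ev 13: PC=5 idx=1 pred=N actual=T -> ctr[1]=2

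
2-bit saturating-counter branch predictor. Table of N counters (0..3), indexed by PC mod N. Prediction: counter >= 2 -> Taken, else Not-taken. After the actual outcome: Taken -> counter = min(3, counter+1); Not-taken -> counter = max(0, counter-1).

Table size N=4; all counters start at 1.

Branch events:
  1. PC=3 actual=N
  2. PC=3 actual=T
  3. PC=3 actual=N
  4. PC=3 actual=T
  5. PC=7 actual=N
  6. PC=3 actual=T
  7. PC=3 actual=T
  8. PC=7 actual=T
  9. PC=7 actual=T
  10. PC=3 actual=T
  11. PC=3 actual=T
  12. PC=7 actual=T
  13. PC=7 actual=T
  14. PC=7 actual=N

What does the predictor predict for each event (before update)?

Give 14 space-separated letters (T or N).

Answer: N N N N N N N T T T T T T T

Derivation:
Ev 1: PC=3 idx=3 pred=N actual=N -> ctr[3]=0
Ev 2: PC=3 idx=3 pred=N actual=T -> ctr[3]=1
Ev 3: PC=3 idx=3 pred=N actual=N -> ctr[3]=0
Ev 4: PC=3 idx=3 pred=N actual=T -> ctr[3]=1
Ev 5: PC=7 idx=3 pred=N actual=N -> ctr[3]=0
Ev 6: PC=3 idx=3 pred=N actual=T -> ctr[3]=1
Ev 7: PC=3 idx=3 pred=N actual=T -> ctr[3]=2
Ev 8: PC=7 idx=3 pred=T actual=T -> ctr[3]=3
Ev 9: PC=7 idx=3 pred=T actual=T -> ctr[3]=3
Ev 10: PC=3 idx=3 pred=T actual=T -> ctr[3]=3
Ev 11: PC=3 idx=3 pred=T actual=T -> ctr[3]=3
Ev 12: PC=7 idx=3 pred=T actual=T -> ctr[3]=3
Ev 13: PC=7 idx=3 pred=T actual=T -> ctr[3]=3
Ev 14: PC=7 idx=3 pred=T actual=N -> ctr[3]=2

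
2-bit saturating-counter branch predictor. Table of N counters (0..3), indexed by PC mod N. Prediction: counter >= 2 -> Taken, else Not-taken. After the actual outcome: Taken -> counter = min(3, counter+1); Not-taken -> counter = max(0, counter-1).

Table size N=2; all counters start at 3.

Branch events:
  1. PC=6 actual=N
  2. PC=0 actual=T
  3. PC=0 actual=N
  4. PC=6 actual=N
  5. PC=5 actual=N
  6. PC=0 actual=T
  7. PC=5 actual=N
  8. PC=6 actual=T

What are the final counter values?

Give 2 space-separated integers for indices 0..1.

Ev 1: PC=6 idx=0 pred=T actual=N -> ctr[0]=2
Ev 2: PC=0 idx=0 pred=T actual=T -> ctr[0]=3
Ev 3: PC=0 idx=0 pred=T actual=N -> ctr[0]=2
Ev 4: PC=6 idx=0 pred=T actual=N -> ctr[0]=1
Ev 5: PC=5 idx=1 pred=T actual=N -> ctr[1]=2
Ev 6: PC=0 idx=0 pred=N actual=T -> ctr[0]=2
Ev 7: PC=5 idx=1 pred=T actual=N -> ctr[1]=1
Ev 8: PC=6 idx=0 pred=T actual=T -> ctr[0]=3

Answer: 3 1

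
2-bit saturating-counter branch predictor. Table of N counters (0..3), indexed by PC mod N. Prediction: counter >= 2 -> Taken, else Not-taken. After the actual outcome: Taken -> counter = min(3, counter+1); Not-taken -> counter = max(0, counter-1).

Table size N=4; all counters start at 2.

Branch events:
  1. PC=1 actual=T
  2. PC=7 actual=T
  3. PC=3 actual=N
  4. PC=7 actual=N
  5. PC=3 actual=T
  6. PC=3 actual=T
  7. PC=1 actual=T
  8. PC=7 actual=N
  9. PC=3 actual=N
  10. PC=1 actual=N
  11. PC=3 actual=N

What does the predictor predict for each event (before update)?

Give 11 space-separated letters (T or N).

Ev 1: PC=1 idx=1 pred=T actual=T -> ctr[1]=3
Ev 2: PC=7 idx=3 pred=T actual=T -> ctr[3]=3
Ev 3: PC=3 idx=3 pred=T actual=N -> ctr[3]=2
Ev 4: PC=7 idx=3 pred=T actual=N -> ctr[3]=1
Ev 5: PC=3 idx=3 pred=N actual=T -> ctr[3]=2
Ev 6: PC=3 idx=3 pred=T actual=T -> ctr[3]=3
Ev 7: PC=1 idx=1 pred=T actual=T -> ctr[1]=3
Ev 8: PC=7 idx=3 pred=T actual=N -> ctr[3]=2
Ev 9: PC=3 idx=3 pred=T actual=N -> ctr[3]=1
Ev 10: PC=1 idx=1 pred=T actual=N -> ctr[1]=2
Ev 11: PC=3 idx=3 pred=N actual=N -> ctr[3]=0

Answer: T T T T N T T T T T N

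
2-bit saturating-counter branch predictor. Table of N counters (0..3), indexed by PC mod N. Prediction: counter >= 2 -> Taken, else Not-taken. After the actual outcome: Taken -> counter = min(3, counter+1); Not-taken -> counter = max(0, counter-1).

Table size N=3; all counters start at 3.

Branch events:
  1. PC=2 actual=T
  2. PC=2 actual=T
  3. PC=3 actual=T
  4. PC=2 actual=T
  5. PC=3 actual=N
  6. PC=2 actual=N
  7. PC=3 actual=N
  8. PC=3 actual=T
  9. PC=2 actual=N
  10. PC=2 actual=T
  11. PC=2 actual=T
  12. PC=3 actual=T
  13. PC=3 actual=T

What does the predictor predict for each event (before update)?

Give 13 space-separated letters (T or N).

Answer: T T T T T T T N T N T T T

Derivation:
Ev 1: PC=2 idx=2 pred=T actual=T -> ctr[2]=3
Ev 2: PC=2 idx=2 pred=T actual=T -> ctr[2]=3
Ev 3: PC=3 idx=0 pred=T actual=T -> ctr[0]=3
Ev 4: PC=2 idx=2 pred=T actual=T -> ctr[2]=3
Ev 5: PC=3 idx=0 pred=T actual=N -> ctr[0]=2
Ev 6: PC=2 idx=2 pred=T actual=N -> ctr[2]=2
Ev 7: PC=3 idx=0 pred=T actual=N -> ctr[0]=1
Ev 8: PC=3 idx=0 pred=N actual=T -> ctr[0]=2
Ev 9: PC=2 idx=2 pred=T actual=N -> ctr[2]=1
Ev 10: PC=2 idx=2 pred=N actual=T -> ctr[2]=2
Ev 11: PC=2 idx=2 pred=T actual=T -> ctr[2]=3
Ev 12: PC=3 idx=0 pred=T actual=T -> ctr[0]=3
Ev 13: PC=3 idx=0 pred=T actual=T -> ctr[0]=3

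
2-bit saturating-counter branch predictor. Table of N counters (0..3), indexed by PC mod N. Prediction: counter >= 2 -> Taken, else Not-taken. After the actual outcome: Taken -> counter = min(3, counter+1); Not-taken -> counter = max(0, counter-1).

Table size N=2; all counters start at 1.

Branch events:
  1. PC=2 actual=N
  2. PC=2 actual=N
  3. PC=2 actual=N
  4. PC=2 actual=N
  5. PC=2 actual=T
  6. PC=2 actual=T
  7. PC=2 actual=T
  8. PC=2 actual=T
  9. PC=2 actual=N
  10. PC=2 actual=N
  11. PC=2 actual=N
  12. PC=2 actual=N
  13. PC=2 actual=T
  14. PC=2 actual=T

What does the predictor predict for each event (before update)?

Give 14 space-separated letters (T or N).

Answer: N N N N N N T T T T N N N N

Derivation:
Ev 1: PC=2 idx=0 pred=N actual=N -> ctr[0]=0
Ev 2: PC=2 idx=0 pred=N actual=N -> ctr[0]=0
Ev 3: PC=2 idx=0 pred=N actual=N -> ctr[0]=0
Ev 4: PC=2 idx=0 pred=N actual=N -> ctr[0]=0
Ev 5: PC=2 idx=0 pred=N actual=T -> ctr[0]=1
Ev 6: PC=2 idx=0 pred=N actual=T -> ctr[0]=2
Ev 7: PC=2 idx=0 pred=T actual=T -> ctr[0]=3
Ev 8: PC=2 idx=0 pred=T actual=T -> ctr[0]=3
Ev 9: PC=2 idx=0 pred=T actual=N -> ctr[0]=2
Ev 10: PC=2 idx=0 pred=T actual=N -> ctr[0]=1
Ev 11: PC=2 idx=0 pred=N actual=N -> ctr[0]=0
Ev 12: PC=2 idx=0 pred=N actual=N -> ctr[0]=0
Ev 13: PC=2 idx=0 pred=N actual=T -> ctr[0]=1
Ev 14: PC=2 idx=0 pred=N actual=T -> ctr[0]=2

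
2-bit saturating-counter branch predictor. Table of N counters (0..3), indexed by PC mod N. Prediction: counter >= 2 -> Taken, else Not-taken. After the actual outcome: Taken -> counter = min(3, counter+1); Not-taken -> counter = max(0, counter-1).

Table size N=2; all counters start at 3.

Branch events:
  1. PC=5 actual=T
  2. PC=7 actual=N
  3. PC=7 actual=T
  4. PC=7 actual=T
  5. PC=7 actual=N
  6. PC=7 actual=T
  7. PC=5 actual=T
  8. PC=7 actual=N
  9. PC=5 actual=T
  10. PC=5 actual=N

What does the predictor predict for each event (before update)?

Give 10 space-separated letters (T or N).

Ev 1: PC=5 idx=1 pred=T actual=T -> ctr[1]=3
Ev 2: PC=7 idx=1 pred=T actual=N -> ctr[1]=2
Ev 3: PC=7 idx=1 pred=T actual=T -> ctr[1]=3
Ev 4: PC=7 idx=1 pred=T actual=T -> ctr[1]=3
Ev 5: PC=7 idx=1 pred=T actual=N -> ctr[1]=2
Ev 6: PC=7 idx=1 pred=T actual=T -> ctr[1]=3
Ev 7: PC=5 idx=1 pred=T actual=T -> ctr[1]=3
Ev 8: PC=7 idx=1 pred=T actual=N -> ctr[1]=2
Ev 9: PC=5 idx=1 pred=T actual=T -> ctr[1]=3
Ev 10: PC=5 idx=1 pred=T actual=N -> ctr[1]=2

Answer: T T T T T T T T T T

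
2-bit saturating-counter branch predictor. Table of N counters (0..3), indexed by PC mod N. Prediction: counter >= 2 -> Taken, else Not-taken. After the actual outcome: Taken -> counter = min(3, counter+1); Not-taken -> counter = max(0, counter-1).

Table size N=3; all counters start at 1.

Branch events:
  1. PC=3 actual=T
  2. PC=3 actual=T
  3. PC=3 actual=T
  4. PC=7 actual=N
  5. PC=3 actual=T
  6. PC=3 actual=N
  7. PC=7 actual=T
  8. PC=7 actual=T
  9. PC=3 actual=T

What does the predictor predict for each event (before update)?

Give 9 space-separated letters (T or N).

Ev 1: PC=3 idx=0 pred=N actual=T -> ctr[0]=2
Ev 2: PC=3 idx=0 pred=T actual=T -> ctr[0]=3
Ev 3: PC=3 idx=0 pred=T actual=T -> ctr[0]=3
Ev 4: PC=7 idx=1 pred=N actual=N -> ctr[1]=0
Ev 5: PC=3 idx=0 pred=T actual=T -> ctr[0]=3
Ev 6: PC=3 idx=0 pred=T actual=N -> ctr[0]=2
Ev 7: PC=7 idx=1 pred=N actual=T -> ctr[1]=1
Ev 8: PC=7 idx=1 pred=N actual=T -> ctr[1]=2
Ev 9: PC=3 idx=0 pred=T actual=T -> ctr[0]=3

Answer: N T T N T T N N T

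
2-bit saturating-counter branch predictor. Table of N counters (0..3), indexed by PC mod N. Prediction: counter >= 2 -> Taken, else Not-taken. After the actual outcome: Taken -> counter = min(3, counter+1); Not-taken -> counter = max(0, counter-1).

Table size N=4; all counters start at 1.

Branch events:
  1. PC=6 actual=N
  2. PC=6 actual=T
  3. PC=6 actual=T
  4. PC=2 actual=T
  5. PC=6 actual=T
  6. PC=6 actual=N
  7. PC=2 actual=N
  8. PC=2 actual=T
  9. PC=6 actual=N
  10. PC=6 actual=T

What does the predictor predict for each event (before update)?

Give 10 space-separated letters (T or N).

Ev 1: PC=6 idx=2 pred=N actual=N -> ctr[2]=0
Ev 2: PC=6 idx=2 pred=N actual=T -> ctr[2]=1
Ev 3: PC=6 idx=2 pred=N actual=T -> ctr[2]=2
Ev 4: PC=2 idx=2 pred=T actual=T -> ctr[2]=3
Ev 5: PC=6 idx=2 pred=T actual=T -> ctr[2]=3
Ev 6: PC=6 idx=2 pred=T actual=N -> ctr[2]=2
Ev 7: PC=2 idx=2 pred=T actual=N -> ctr[2]=1
Ev 8: PC=2 idx=2 pred=N actual=T -> ctr[2]=2
Ev 9: PC=6 idx=2 pred=T actual=N -> ctr[2]=1
Ev 10: PC=6 idx=2 pred=N actual=T -> ctr[2]=2

Answer: N N N T T T T N T N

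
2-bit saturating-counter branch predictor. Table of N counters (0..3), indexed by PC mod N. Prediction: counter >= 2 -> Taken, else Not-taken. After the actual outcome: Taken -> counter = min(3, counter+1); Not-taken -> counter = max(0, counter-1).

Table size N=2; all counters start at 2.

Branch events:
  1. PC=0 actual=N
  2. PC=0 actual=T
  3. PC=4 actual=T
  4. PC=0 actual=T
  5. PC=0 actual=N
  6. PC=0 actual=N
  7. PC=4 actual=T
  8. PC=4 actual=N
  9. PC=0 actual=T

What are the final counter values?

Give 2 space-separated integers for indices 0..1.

Answer: 2 2

Derivation:
Ev 1: PC=0 idx=0 pred=T actual=N -> ctr[0]=1
Ev 2: PC=0 idx=0 pred=N actual=T -> ctr[0]=2
Ev 3: PC=4 idx=0 pred=T actual=T -> ctr[0]=3
Ev 4: PC=0 idx=0 pred=T actual=T -> ctr[0]=3
Ev 5: PC=0 idx=0 pred=T actual=N -> ctr[0]=2
Ev 6: PC=0 idx=0 pred=T actual=N -> ctr[0]=1
Ev 7: PC=4 idx=0 pred=N actual=T -> ctr[0]=2
Ev 8: PC=4 idx=0 pred=T actual=N -> ctr[0]=1
Ev 9: PC=0 idx=0 pred=N actual=T -> ctr[0]=2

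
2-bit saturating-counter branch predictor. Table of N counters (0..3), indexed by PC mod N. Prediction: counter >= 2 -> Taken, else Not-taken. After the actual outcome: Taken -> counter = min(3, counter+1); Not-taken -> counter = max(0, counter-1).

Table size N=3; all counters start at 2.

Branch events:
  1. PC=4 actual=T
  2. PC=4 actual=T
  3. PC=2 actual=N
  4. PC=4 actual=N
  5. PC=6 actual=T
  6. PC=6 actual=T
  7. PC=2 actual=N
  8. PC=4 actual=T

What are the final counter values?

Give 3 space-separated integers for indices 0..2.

Ev 1: PC=4 idx=1 pred=T actual=T -> ctr[1]=3
Ev 2: PC=4 idx=1 pred=T actual=T -> ctr[1]=3
Ev 3: PC=2 idx=2 pred=T actual=N -> ctr[2]=1
Ev 4: PC=4 idx=1 pred=T actual=N -> ctr[1]=2
Ev 5: PC=6 idx=0 pred=T actual=T -> ctr[0]=3
Ev 6: PC=6 idx=0 pred=T actual=T -> ctr[0]=3
Ev 7: PC=2 idx=2 pred=N actual=N -> ctr[2]=0
Ev 8: PC=4 idx=1 pred=T actual=T -> ctr[1]=3

Answer: 3 3 0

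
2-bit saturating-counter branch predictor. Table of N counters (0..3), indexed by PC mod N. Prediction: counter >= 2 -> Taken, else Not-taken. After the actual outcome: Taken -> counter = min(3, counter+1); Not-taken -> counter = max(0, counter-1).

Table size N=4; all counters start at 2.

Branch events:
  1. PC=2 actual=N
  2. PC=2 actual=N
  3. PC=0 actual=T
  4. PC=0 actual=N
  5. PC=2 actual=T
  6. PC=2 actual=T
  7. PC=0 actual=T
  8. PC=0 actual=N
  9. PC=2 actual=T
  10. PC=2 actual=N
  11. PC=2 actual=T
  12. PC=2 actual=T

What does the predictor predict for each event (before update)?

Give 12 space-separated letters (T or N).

Ev 1: PC=2 idx=2 pred=T actual=N -> ctr[2]=1
Ev 2: PC=2 idx=2 pred=N actual=N -> ctr[2]=0
Ev 3: PC=0 idx=0 pred=T actual=T -> ctr[0]=3
Ev 4: PC=0 idx=0 pred=T actual=N -> ctr[0]=2
Ev 5: PC=2 idx=2 pred=N actual=T -> ctr[2]=1
Ev 6: PC=2 idx=2 pred=N actual=T -> ctr[2]=2
Ev 7: PC=0 idx=0 pred=T actual=T -> ctr[0]=3
Ev 8: PC=0 idx=0 pred=T actual=N -> ctr[0]=2
Ev 9: PC=2 idx=2 pred=T actual=T -> ctr[2]=3
Ev 10: PC=2 idx=2 pred=T actual=N -> ctr[2]=2
Ev 11: PC=2 idx=2 pred=T actual=T -> ctr[2]=3
Ev 12: PC=2 idx=2 pred=T actual=T -> ctr[2]=3

Answer: T N T T N N T T T T T T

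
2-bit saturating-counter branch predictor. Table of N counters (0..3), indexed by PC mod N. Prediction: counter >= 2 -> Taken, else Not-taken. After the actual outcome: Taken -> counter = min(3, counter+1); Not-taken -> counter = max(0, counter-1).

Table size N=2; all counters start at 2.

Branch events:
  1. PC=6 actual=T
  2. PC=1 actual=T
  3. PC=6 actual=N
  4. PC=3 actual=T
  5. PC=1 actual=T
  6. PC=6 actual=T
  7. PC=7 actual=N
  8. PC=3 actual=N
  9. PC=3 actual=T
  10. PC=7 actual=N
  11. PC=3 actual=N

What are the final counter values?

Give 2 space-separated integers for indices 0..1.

Ev 1: PC=6 idx=0 pred=T actual=T -> ctr[0]=3
Ev 2: PC=1 idx=1 pred=T actual=T -> ctr[1]=3
Ev 3: PC=6 idx=0 pred=T actual=N -> ctr[0]=2
Ev 4: PC=3 idx=1 pred=T actual=T -> ctr[1]=3
Ev 5: PC=1 idx=1 pred=T actual=T -> ctr[1]=3
Ev 6: PC=6 idx=0 pred=T actual=T -> ctr[0]=3
Ev 7: PC=7 idx=1 pred=T actual=N -> ctr[1]=2
Ev 8: PC=3 idx=1 pred=T actual=N -> ctr[1]=1
Ev 9: PC=3 idx=1 pred=N actual=T -> ctr[1]=2
Ev 10: PC=7 idx=1 pred=T actual=N -> ctr[1]=1
Ev 11: PC=3 idx=1 pred=N actual=N -> ctr[1]=0

Answer: 3 0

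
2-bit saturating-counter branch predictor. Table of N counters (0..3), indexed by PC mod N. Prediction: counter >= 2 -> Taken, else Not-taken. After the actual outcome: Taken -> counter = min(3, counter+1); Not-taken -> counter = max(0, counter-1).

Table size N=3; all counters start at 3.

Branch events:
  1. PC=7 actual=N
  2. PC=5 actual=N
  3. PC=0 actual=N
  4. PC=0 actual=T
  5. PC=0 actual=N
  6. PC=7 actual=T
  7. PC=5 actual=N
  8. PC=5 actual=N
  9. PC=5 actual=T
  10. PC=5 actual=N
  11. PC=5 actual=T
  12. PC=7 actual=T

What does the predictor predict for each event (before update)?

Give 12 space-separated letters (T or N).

Ev 1: PC=7 idx=1 pred=T actual=N -> ctr[1]=2
Ev 2: PC=5 idx=2 pred=T actual=N -> ctr[2]=2
Ev 3: PC=0 idx=0 pred=T actual=N -> ctr[0]=2
Ev 4: PC=0 idx=0 pred=T actual=T -> ctr[0]=3
Ev 5: PC=0 idx=0 pred=T actual=N -> ctr[0]=2
Ev 6: PC=7 idx=1 pred=T actual=T -> ctr[1]=3
Ev 7: PC=5 idx=2 pred=T actual=N -> ctr[2]=1
Ev 8: PC=5 idx=2 pred=N actual=N -> ctr[2]=0
Ev 9: PC=5 idx=2 pred=N actual=T -> ctr[2]=1
Ev 10: PC=5 idx=2 pred=N actual=N -> ctr[2]=0
Ev 11: PC=5 idx=2 pred=N actual=T -> ctr[2]=1
Ev 12: PC=7 idx=1 pred=T actual=T -> ctr[1]=3

Answer: T T T T T T T N N N N T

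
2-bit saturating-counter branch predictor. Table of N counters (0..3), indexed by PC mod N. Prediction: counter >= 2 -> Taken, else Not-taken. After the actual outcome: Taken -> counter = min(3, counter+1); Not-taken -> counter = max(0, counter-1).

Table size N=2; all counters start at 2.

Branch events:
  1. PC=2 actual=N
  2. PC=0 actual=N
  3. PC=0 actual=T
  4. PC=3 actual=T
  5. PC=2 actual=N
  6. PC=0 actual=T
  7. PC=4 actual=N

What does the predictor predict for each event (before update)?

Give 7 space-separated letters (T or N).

Answer: T N N T N N N

Derivation:
Ev 1: PC=2 idx=0 pred=T actual=N -> ctr[0]=1
Ev 2: PC=0 idx=0 pred=N actual=N -> ctr[0]=0
Ev 3: PC=0 idx=0 pred=N actual=T -> ctr[0]=1
Ev 4: PC=3 idx=1 pred=T actual=T -> ctr[1]=3
Ev 5: PC=2 idx=0 pred=N actual=N -> ctr[0]=0
Ev 6: PC=0 idx=0 pred=N actual=T -> ctr[0]=1
Ev 7: PC=4 idx=0 pred=N actual=N -> ctr[0]=0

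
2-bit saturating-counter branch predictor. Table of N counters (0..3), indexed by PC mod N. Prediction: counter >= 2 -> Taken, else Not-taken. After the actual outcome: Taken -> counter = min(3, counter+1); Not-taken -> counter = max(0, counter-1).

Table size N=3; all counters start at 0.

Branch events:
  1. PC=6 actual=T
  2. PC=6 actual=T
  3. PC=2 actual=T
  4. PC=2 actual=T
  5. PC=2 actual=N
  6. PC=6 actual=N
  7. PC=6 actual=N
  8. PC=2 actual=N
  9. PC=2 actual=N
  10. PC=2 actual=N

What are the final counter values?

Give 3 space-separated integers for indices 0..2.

Ev 1: PC=6 idx=0 pred=N actual=T -> ctr[0]=1
Ev 2: PC=6 idx=0 pred=N actual=T -> ctr[0]=2
Ev 3: PC=2 idx=2 pred=N actual=T -> ctr[2]=1
Ev 4: PC=2 idx=2 pred=N actual=T -> ctr[2]=2
Ev 5: PC=2 idx=2 pred=T actual=N -> ctr[2]=1
Ev 6: PC=6 idx=0 pred=T actual=N -> ctr[0]=1
Ev 7: PC=6 idx=0 pred=N actual=N -> ctr[0]=0
Ev 8: PC=2 idx=2 pred=N actual=N -> ctr[2]=0
Ev 9: PC=2 idx=2 pred=N actual=N -> ctr[2]=0
Ev 10: PC=2 idx=2 pred=N actual=N -> ctr[2]=0

Answer: 0 0 0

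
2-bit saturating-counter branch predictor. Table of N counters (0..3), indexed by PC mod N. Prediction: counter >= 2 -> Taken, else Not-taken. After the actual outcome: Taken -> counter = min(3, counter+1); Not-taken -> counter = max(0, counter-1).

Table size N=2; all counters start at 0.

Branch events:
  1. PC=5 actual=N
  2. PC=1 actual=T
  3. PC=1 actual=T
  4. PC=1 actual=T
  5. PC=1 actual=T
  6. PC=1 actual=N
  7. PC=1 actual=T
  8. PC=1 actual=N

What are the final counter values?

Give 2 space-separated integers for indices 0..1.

Ev 1: PC=5 idx=1 pred=N actual=N -> ctr[1]=0
Ev 2: PC=1 idx=1 pred=N actual=T -> ctr[1]=1
Ev 3: PC=1 idx=1 pred=N actual=T -> ctr[1]=2
Ev 4: PC=1 idx=1 pred=T actual=T -> ctr[1]=3
Ev 5: PC=1 idx=1 pred=T actual=T -> ctr[1]=3
Ev 6: PC=1 idx=1 pred=T actual=N -> ctr[1]=2
Ev 7: PC=1 idx=1 pred=T actual=T -> ctr[1]=3
Ev 8: PC=1 idx=1 pred=T actual=N -> ctr[1]=2

Answer: 0 2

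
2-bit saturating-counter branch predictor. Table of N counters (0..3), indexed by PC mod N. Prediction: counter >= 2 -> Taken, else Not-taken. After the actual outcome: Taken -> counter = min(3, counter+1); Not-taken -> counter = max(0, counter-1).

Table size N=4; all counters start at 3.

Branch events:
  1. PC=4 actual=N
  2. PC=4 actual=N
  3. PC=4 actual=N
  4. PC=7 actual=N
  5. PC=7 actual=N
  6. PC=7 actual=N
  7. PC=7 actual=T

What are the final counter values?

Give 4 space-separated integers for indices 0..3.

Ev 1: PC=4 idx=0 pred=T actual=N -> ctr[0]=2
Ev 2: PC=4 idx=0 pred=T actual=N -> ctr[0]=1
Ev 3: PC=4 idx=0 pred=N actual=N -> ctr[0]=0
Ev 4: PC=7 idx=3 pred=T actual=N -> ctr[3]=2
Ev 5: PC=7 idx=3 pred=T actual=N -> ctr[3]=1
Ev 6: PC=7 idx=3 pred=N actual=N -> ctr[3]=0
Ev 7: PC=7 idx=3 pred=N actual=T -> ctr[3]=1

Answer: 0 3 3 1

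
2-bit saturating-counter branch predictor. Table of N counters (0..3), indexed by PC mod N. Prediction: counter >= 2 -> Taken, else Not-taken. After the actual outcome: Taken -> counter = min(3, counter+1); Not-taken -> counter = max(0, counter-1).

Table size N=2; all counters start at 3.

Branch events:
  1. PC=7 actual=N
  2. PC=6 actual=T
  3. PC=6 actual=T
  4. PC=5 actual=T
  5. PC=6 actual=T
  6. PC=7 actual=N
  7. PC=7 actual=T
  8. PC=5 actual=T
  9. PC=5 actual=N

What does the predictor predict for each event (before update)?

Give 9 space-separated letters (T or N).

Answer: T T T T T T T T T

Derivation:
Ev 1: PC=7 idx=1 pred=T actual=N -> ctr[1]=2
Ev 2: PC=6 idx=0 pred=T actual=T -> ctr[0]=3
Ev 3: PC=6 idx=0 pred=T actual=T -> ctr[0]=3
Ev 4: PC=5 idx=1 pred=T actual=T -> ctr[1]=3
Ev 5: PC=6 idx=0 pred=T actual=T -> ctr[0]=3
Ev 6: PC=7 idx=1 pred=T actual=N -> ctr[1]=2
Ev 7: PC=7 idx=1 pred=T actual=T -> ctr[1]=3
Ev 8: PC=5 idx=1 pred=T actual=T -> ctr[1]=3
Ev 9: PC=5 idx=1 pred=T actual=N -> ctr[1]=2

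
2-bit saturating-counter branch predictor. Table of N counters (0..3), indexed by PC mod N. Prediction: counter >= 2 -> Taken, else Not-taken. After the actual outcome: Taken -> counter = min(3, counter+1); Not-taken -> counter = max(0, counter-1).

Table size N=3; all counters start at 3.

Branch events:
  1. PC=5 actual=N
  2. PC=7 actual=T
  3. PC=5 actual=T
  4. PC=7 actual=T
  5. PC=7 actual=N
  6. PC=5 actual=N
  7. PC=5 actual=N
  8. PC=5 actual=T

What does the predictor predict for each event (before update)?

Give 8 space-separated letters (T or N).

Ev 1: PC=5 idx=2 pred=T actual=N -> ctr[2]=2
Ev 2: PC=7 idx=1 pred=T actual=T -> ctr[1]=3
Ev 3: PC=5 idx=2 pred=T actual=T -> ctr[2]=3
Ev 4: PC=7 idx=1 pred=T actual=T -> ctr[1]=3
Ev 5: PC=7 idx=1 pred=T actual=N -> ctr[1]=2
Ev 6: PC=5 idx=2 pred=T actual=N -> ctr[2]=2
Ev 7: PC=5 idx=2 pred=T actual=N -> ctr[2]=1
Ev 8: PC=5 idx=2 pred=N actual=T -> ctr[2]=2

Answer: T T T T T T T N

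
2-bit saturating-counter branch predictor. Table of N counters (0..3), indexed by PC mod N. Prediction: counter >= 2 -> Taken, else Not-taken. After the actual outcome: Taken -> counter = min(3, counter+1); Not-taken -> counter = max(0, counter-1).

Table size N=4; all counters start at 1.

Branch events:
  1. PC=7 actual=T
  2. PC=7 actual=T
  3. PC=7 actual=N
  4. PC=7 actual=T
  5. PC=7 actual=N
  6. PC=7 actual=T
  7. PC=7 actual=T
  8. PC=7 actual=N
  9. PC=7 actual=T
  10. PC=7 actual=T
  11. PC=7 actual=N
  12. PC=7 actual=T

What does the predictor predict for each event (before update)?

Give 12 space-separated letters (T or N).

Answer: N T T T T T T T T T T T

Derivation:
Ev 1: PC=7 idx=3 pred=N actual=T -> ctr[3]=2
Ev 2: PC=7 idx=3 pred=T actual=T -> ctr[3]=3
Ev 3: PC=7 idx=3 pred=T actual=N -> ctr[3]=2
Ev 4: PC=7 idx=3 pred=T actual=T -> ctr[3]=3
Ev 5: PC=7 idx=3 pred=T actual=N -> ctr[3]=2
Ev 6: PC=7 idx=3 pred=T actual=T -> ctr[3]=3
Ev 7: PC=7 idx=3 pred=T actual=T -> ctr[3]=3
Ev 8: PC=7 idx=3 pred=T actual=N -> ctr[3]=2
Ev 9: PC=7 idx=3 pred=T actual=T -> ctr[3]=3
Ev 10: PC=7 idx=3 pred=T actual=T -> ctr[3]=3
Ev 11: PC=7 idx=3 pred=T actual=N -> ctr[3]=2
Ev 12: PC=7 idx=3 pred=T actual=T -> ctr[3]=3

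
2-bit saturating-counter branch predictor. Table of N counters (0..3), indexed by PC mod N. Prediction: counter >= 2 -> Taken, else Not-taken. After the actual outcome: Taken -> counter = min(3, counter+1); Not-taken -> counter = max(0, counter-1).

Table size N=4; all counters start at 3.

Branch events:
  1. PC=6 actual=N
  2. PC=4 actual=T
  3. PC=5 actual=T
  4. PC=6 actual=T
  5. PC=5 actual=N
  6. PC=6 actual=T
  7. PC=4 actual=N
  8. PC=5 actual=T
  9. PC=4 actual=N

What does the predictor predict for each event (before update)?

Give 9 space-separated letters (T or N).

Answer: T T T T T T T T T

Derivation:
Ev 1: PC=6 idx=2 pred=T actual=N -> ctr[2]=2
Ev 2: PC=4 idx=0 pred=T actual=T -> ctr[0]=3
Ev 3: PC=5 idx=1 pred=T actual=T -> ctr[1]=3
Ev 4: PC=6 idx=2 pred=T actual=T -> ctr[2]=3
Ev 5: PC=5 idx=1 pred=T actual=N -> ctr[1]=2
Ev 6: PC=6 idx=2 pred=T actual=T -> ctr[2]=3
Ev 7: PC=4 idx=0 pred=T actual=N -> ctr[0]=2
Ev 8: PC=5 idx=1 pred=T actual=T -> ctr[1]=3
Ev 9: PC=4 idx=0 pred=T actual=N -> ctr[0]=1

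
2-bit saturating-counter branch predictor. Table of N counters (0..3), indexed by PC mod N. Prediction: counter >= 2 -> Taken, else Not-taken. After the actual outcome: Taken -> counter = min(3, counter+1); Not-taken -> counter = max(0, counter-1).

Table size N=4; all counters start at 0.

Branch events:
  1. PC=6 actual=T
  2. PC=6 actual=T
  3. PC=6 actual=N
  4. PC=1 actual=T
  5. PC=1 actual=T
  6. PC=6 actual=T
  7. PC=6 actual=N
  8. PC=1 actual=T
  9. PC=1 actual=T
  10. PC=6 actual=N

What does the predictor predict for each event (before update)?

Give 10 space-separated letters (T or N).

Answer: N N T N N N T T T N

Derivation:
Ev 1: PC=6 idx=2 pred=N actual=T -> ctr[2]=1
Ev 2: PC=6 idx=2 pred=N actual=T -> ctr[2]=2
Ev 3: PC=6 idx=2 pred=T actual=N -> ctr[2]=1
Ev 4: PC=1 idx=1 pred=N actual=T -> ctr[1]=1
Ev 5: PC=1 idx=1 pred=N actual=T -> ctr[1]=2
Ev 6: PC=6 idx=2 pred=N actual=T -> ctr[2]=2
Ev 7: PC=6 idx=2 pred=T actual=N -> ctr[2]=1
Ev 8: PC=1 idx=1 pred=T actual=T -> ctr[1]=3
Ev 9: PC=1 idx=1 pred=T actual=T -> ctr[1]=3
Ev 10: PC=6 idx=2 pred=N actual=N -> ctr[2]=0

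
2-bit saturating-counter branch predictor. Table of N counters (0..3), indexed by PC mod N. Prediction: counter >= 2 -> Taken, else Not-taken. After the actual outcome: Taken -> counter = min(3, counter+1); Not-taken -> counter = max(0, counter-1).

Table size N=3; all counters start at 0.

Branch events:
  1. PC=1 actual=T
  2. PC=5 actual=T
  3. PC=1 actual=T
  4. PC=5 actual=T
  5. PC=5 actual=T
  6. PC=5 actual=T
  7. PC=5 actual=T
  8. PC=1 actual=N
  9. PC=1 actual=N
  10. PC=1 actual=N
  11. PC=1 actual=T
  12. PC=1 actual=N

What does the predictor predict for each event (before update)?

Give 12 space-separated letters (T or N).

Answer: N N N N T T T T N N N N

Derivation:
Ev 1: PC=1 idx=1 pred=N actual=T -> ctr[1]=1
Ev 2: PC=5 idx=2 pred=N actual=T -> ctr[2]=1
Ev 3: PC=1 idx=1 pred=N actual=T -> ctr[1]=2
Ev 4: PC=5 idx=2 pred=N actual=T -> ctr[2]=2
Ev 5: PC=5 idx=2 pred=T actual=T -> ctr[2]=3
Ev 6: PC=5 idx=2 pred=T actual=T -> ctr[2]=3
Ev 7: PC=5 idx=2 pred=T actual=T -> ctr[2]=3
Ev 8: PC=1 idx=1 pred=T actual=N -> ctr[1]=1
Ev 9: PC=1 idx=1 pred=N actual=N -> ctr[1]=0
Ev 10: PC=1 idx=1 pred=N actual=N -> ctr[1]=0
Ev 11: PC=1 idx=1 pred=N actual=T -> ctr[1]=1
Ev 12: PC=1 idx=1 pred=N actual=N -> ctr[1]=0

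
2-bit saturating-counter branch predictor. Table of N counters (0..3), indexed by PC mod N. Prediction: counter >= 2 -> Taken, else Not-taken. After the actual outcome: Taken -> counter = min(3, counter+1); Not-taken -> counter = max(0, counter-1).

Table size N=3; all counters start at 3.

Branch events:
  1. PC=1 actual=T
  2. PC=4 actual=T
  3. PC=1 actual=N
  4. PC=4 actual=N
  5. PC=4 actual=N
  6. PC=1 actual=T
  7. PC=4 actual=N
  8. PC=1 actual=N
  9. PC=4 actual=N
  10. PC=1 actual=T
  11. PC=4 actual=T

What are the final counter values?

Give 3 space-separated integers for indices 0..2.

Answer: 3 2 3

Derivation:
Ev 1: PC=1 idx=1 pred=T actual=T -> ctr[1]=3
Ev 2: PC=4 idx=1 pred=T actual=T -> ctr[1]=3
Ev 3: PC=1 idx=1 pred=T actual=N -> ctr[1]=2
Ev 4: PC=4 idx=1 pred=T actual=N -> ctr[1]=1
Ev 5: PC=4 idx=1 pred=N actual=N -> ctr[1]=0
Ev 6: PC=1 idx=1 pred=N actual=T -> ctr[1]=1
Ev 7: PC=4 idx=1 pred=N actual=N -> ctr[1]=0
Ev 8: PC=1 idx=1 pred=N actual=N -> ctr[1]=0
Ev 9: PC=4 idx=1 pred=N actual=N -> ctr[1]=0
Ev 10: PC=1 idx=1 pred=N actual=T -> ctr[1]=1
Ev 11: PC=4 idx=1 pred=N actual=T -> ctr[1]=2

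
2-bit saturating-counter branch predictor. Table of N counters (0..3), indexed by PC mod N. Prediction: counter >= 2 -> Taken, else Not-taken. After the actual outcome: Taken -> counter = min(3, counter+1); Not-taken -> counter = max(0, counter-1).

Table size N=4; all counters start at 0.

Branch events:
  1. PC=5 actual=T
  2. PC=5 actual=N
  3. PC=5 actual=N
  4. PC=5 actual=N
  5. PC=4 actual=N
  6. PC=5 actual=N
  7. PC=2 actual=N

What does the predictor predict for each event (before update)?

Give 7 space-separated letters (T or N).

Ev 1: PC=5 idx=1 pred=N actual=T -> ctr[1]=1
Ev 2: PC=5 idx=1 pred=N actual=N -> ctr[1]=0
Ev 3: PC=5 idx=1 pred=N actual=N -> ctr[1]=0
Ev 4: PC=5 idx=1 pred=N actual=N -> ctr[1]=0
Ev 5: PC=4 idx=0 pred=N actual=N -> ctr[0]=0
Ev 6: PC=5 idx=1 pred=N actual=N -> ctr[1]=0
Ev 7: PC=2 idx=2 pred=N actual=N -> ctr[2]=0

Answer: N N N N N N N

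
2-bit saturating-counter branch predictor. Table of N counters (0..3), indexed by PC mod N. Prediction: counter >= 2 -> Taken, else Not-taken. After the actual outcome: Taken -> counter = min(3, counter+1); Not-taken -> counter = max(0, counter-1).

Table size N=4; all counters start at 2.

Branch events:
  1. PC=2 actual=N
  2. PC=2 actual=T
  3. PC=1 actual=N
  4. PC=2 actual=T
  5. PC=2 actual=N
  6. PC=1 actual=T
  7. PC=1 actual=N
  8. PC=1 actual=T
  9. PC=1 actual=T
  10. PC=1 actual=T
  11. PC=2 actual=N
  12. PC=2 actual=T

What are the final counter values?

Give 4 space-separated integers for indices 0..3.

Answer: 2 3 2 2

Derivation:
Ev 1: PC=2 idx=2 pred=T actual=N -> ctr[2]=1
Ev 2: PC=2 idx=2 pred=N actual=T -> ctr[2]=2
Ev 3: PC=1 idx=1 pred=T actual=N -> ctr[1]=1
Ev 4: PC=2 idx=2 pred=T actual=T -> ctr[2]=3
Ev 5: PC=2 idx=2 pred=T actual=N -> ctr[2]=2
Ev 6: PC=1 idx=1 pred=N actual=T -> ctr[1]=2
Ev 7: PC=1 idx=1 pred=T actual=N -> ctr[1]=1
Ev 8: PC=1 idx=1 pred=N actual=T -> ctr[1]=2
Ev 9: PC=1 idx=1 pred=T actual=T -> ctr[1]=3
Ev 10: PC=1 idx=1 pred=T actual=T -> ctr[1]=3
Ev 11: PC=2 idx=2 pred=T actual=N -> ctr[2]=1
Ev 12: PC=2 idx=2 pred=N actual=T -> ctr[2]=2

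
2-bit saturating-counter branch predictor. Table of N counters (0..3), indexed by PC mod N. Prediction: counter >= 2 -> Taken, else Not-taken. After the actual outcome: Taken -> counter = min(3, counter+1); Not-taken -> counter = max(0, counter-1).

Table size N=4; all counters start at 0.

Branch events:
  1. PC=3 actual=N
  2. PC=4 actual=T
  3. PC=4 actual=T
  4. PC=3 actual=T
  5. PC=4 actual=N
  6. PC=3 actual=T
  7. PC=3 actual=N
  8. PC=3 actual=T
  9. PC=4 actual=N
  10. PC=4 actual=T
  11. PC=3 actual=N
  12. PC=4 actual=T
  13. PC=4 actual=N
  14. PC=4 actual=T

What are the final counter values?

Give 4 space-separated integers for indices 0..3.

Answer: 2 0 0 1

Derivation:
Ev 1: PC=3 idx=3 pred=N actual=N -> ctr[3]=0
Ev 2: PC=4 idx=0 pred=N actual=T -> ctr[0]=1
Ev 3: PC=4 idx=0 pred=N actual=T -> ctr[0]=2
Ev 4: PC=3 idx=3 pred=N actual=T -> ctr[3]=1
Ev 5: PC=4 idx=0 pred=T actual=N -> ctr[0]=1
Ev 6: PC=3 idx=3 pred=N actual=T -> ctr[3]=2
Ev 7: PC=3 idx=3 pred=T actual=N -> ctr[3]=1
Ev 8: PC=3 idx=3 pred=N actual=T -> ctr[3]=2
Ev 9: PC=4 idx=0 pred=N actual=N -> ctr[0]=0
Ev 10: PC=4 idx=0 pred=N actual=T -> ctr[0]=1
Ev 11: PC=3 idx=3 pred=T actual=N -> ctr[3]=1
Ev 12: PC=4 idx=0 pred=N actual=T -> ctr[0]=2
Ev 13: PC=4 idx=0 pred=T actual=N -> ctr[0]=1
Ev 14: PC=4 idx=0 pred=N actual=T -> ctr[0]=2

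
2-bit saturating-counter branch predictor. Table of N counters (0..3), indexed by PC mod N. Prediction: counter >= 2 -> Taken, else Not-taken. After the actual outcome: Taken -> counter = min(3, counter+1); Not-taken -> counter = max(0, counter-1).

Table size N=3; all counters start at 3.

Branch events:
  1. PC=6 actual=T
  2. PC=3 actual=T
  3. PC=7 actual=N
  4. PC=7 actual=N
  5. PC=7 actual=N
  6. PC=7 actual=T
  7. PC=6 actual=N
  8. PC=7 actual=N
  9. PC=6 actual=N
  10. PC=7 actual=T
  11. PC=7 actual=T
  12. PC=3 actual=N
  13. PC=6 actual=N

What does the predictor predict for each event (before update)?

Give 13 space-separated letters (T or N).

Answer: T T T T N N T N T N N N N

Derivation:
Ev 1: PC=6 idx=0 pred=T actual=T -> ctr[0]=3
Ev 2: PC=3 idx=0 pred=T actual=T -> ctr[0]=3
Ev 3: PC=7 idx=1 pred=T actual=N -> ctr[1]=2
Ev 4: PC=7 idx=1 pred=T actual=N -> ctr[1]=1
Ev 5: PC=7 idx=1 pred=N actual=N -> ctr[1]=0
Ev 6: PC=7 idx=1 pred=N actual=T -> ctr[1]=1
Ev 7: PC=6 idx=0 pred=T actual=N -> ctr[0]=2
Ev 8: PC=7 idx=1 pred=N actual=N -> ctr[1]=0
Ev 9: PC=6 idx=0 pred=T actual=N -> ctr[0]=1
Ev 10: PC=7 idx=1 pred=N actual=T -> ctr[1]=1
Ev 11: PC=7 idx=1 pred=N actual=T -> ctr[1]=2
Ev 12: PC=3 idx=0 pred=N actual=N -> ctr[0]=0
Ev 13: PC=6 idx=0 pred=N actual=N -> ctr[0]=0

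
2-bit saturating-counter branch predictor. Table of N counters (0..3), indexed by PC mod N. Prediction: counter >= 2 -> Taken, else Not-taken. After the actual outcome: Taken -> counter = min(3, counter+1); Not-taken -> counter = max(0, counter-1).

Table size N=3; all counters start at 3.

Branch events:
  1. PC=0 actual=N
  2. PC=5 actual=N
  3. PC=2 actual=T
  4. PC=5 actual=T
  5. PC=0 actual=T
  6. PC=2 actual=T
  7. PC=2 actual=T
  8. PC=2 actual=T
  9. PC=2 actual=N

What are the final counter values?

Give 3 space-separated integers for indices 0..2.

Answer: 3 3 2

Derivation:
Ev 1: PC=0 idx=0 pred=T actual=N -> ctr[0]=2
Ev 2: PC=5 idx=2 pred=T actual=N -> ctr[2]=2
Ev 3: PC=2 idx=2 pred=T actual=T -> ctr[2]=3
Ev 4: PC=5 idx=2 pred=T actual=T -> ctr[2]=3
Ev 5: PC=0 idx=0 pred=T actual=T -> ctr[0]=3
Ev 6: PC=2 idx=2 pred=T actual=T -> ctr[2]=3
Ev 7: PC=2 idx=2 pred=T actual=T -> ctr[2]=3
Ev 8: PC=2 idx=2 pred=T actual=T -> ctr[2]=3
Ev 9: PC=2 idx=2 pred=T actual=N -> ctr[2]=2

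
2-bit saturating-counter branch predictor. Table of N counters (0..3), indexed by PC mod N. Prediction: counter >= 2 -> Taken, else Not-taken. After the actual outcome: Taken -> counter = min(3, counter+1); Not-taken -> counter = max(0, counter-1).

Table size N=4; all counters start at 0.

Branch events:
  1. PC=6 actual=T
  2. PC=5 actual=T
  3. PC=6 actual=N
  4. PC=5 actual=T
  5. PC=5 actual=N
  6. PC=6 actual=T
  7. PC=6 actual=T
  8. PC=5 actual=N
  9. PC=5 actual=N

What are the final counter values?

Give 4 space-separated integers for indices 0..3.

Ev 1: PC=6 idx=2 pred=N actual=T -> ctr[2]=1
Ev 2: PC=5 idx=1 pred=N actual=T -> ctr[1]=1
Ev 3: PC=6 idx=2 pred=N actual=N -> ctr[2]=0
Ev 4: PC=5 idx=1 pred=N actual=T -> ctr[1]=2
Ev 5: PC=5 idx=1 pred=T actual=N -> ctr[1]=1
Ev 6: PC=6 idx=2 pred=N actual=T -> ctr[2]=1
Ev 7: PC=6 idx=2 pred=N actual=T -> ctr[2]=2
Ev 8: PC=5 idx=1 pred=N actual=N -> ctr[1]=0
Ev 9: PC=5 idx=1 pred=N actual=N -> ctr[1]=0

Answer: 0 0 2 0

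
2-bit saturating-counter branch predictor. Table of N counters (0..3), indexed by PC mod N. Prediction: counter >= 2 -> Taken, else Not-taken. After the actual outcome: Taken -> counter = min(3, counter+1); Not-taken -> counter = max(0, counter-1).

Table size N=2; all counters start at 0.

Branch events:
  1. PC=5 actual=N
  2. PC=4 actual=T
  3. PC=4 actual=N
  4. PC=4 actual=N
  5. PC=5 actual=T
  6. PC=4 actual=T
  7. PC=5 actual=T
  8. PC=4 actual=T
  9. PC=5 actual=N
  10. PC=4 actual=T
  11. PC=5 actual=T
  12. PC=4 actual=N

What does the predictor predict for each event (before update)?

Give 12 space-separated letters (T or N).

Ev 1: PC=5 idx=1 pred=N actual=N -> ctr[1]=0
Ev 2: PC=4 idx=0 pred=N actual=T -> ctr[0]=1
Ev 3: PC=4 idx=0 pred=N actual=N -> ctr[0]=0
Ev 4: PC=4 idx=0 pred=N actual=N -> ctr[0]=0
Ev 5: PC=5 idx=1 pred=N actual=T -> ctr[1]=1
Ev 6: PC=4 idx=0 pred=N actual=T -> ctr[0]=1
Ev 7: PC=5 idx=1 pred=N actual=T -> ctr[1]=2
Ev 8: PC=4 idx=0 pred=N actual=T -> ctr[0]=2
Ev 9: PC=5 idx=1 pred=T actual=N -> ctr[1]=1
Ev 10: PC=4 idx=0 pred=T actual=T -> ctr[0]=3
Ev 11: PC=5 idx=1 pred=N actual=T -> ctr[1]=2
Ev 12: PC=4 idx=0 pred=T actual=N -> ctr[0]=2

Answer: N N N N N N N N T T N T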